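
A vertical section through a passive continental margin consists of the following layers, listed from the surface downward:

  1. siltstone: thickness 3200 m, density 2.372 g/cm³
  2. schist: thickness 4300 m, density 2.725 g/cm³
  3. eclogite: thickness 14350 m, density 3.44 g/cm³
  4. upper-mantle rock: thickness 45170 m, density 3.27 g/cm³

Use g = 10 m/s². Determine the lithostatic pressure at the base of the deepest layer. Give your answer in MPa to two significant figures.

2200 MPa

siltstone: 2372 kg/m³ × 10 m/s² × 3200 m = 7.590×10^7 Pa = 75.90 MPa
schist: 2725 kg/m³ × 10 m/s² × 4300 m = 1.172×10^8 Pa = 117.2 MPa
eclogite: 3440 kg/m³ × 10 m/s² × 14350 m = 4.936×10^8 Pa = 493.6 MPa
upper-mantle rock: 3270 kg/m³ × 10 m/s² × 45170 m = 1.477×10^9 Pa = 1477 MPa
Total = 75.90 + 117.2 + 493.6 + 1477 = 2163.8 MPa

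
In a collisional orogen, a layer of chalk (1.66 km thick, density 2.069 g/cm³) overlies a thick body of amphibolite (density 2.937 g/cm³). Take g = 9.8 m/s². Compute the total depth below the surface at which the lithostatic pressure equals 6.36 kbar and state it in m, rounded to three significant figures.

22600 m

Pressure at base of upper layers: 2069×9.8×1660 = 3.366×10^7 Pa = 0.3366 kbar
Remaining pressure to be supplied by amphibolite: 6.360×10^8 − 3.366×10^7 = 6.023×10^8 Pa
Additional depth in amphibolite = 6.023×10^8 Pa / (2937 kg/m³ × 9.8 m/s²) = 20927 m
Total depth = 1660 m + 20927 m = 22587 m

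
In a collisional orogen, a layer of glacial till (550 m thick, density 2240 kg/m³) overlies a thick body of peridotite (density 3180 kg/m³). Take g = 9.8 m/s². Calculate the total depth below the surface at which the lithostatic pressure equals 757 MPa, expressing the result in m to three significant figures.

Pressure at base of upper layers: 2240×9.8×550 = 1.207×10^7 Pa = 12.07 MPa
Remaining pressure to be supplied by peridotite: 7.570×10^8 − 1.207×10^7 = 7.449×10^8 Pa
Additional depth in peridotite = 7.449×10^8 Pa / (3180 kg/m³ × 9.8 m/s²) = 23903 m
Total depth = 550 m + 23903 m = 24453 m

24500 m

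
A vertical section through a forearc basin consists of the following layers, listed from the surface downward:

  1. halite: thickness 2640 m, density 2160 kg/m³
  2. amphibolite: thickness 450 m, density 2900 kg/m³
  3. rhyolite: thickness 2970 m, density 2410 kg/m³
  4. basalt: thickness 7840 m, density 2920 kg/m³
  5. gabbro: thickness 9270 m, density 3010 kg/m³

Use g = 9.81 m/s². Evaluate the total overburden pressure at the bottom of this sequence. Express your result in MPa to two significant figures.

halite: 2160 kg/m³ × 9.81 m/s² × 2640 m = 5.594×10^7 Pa = 55.94 MPa
amphibolite: 2900 kg/m³ × 9.81 m/s² × 450 m = 1.280×10^7 Pa = 12.80 MPa
rhyolite: 2410 kg/m³ × 9.81 m/s² × 2970 m = 7.022×10^7 Pa = 70.22 MPa
basalt: 2920 kg/m³ × 9.81 m/s² × 7840 m = 2.246×10^8 Pa = 224.6 MPa
gabbro: 3010 kg/m³ × 9.81 m/s² × 9270 m = 2.737×10^8 Pa = 273.7 MPa
Total = 55.94 + 12.80 + 70.22 + 224.6 + 273.7 = 637.26 MPa

640 MPa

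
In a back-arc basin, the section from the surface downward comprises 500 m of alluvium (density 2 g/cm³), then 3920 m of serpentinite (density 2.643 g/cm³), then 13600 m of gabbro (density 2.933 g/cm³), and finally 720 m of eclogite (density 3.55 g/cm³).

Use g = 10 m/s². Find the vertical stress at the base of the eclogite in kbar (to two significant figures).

5.4 kbar

alluvium: 2000 kg/m³ × 10 m/s² × 500 m = 1.000×10^7 Pa = 0.1000 kbar
serpentinite: 2643 kg/m³ × 10 m/s² × 3920 m = 1.036×10^8 Pa = 1.036 kbar
gabbro: 2933 kg/m³ × 10 m/s² × 13600 m = 3.989×10^8 Pa = 3.989 kbar
eclogite: 3550 kg/m³ × 10 m/s² × 720 m = 2.556×10^7 Pa = 0.2556 kbar
Total = 0.1000 + 1.036 + 3.989 + 0.2556 = 5.3805 kbar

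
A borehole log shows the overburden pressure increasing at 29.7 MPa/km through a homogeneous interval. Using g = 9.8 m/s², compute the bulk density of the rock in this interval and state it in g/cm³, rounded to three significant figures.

ρ = (dP/dz)/g = 29.7 MPa/km / 9.8 m/s² = 29700 Pa/m / 9.8 m/s² = 3030.6 kg/m³
= 3.031 g/cm³

3.03 g/cm³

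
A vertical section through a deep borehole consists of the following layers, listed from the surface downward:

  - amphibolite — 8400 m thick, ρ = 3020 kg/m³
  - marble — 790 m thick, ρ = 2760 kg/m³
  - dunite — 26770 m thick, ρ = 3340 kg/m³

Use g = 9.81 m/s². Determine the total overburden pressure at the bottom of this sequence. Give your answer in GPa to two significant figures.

amphibolite: 3020 kg/m³ × 9.81 m/s² × 8400 m = 2.489×10^8 Pa = 0.2489 GPa
marble: 2760 kg/m³ × 9.81 m/s² × 790 m = 2.139×10^7 Pa = 0.02139 GPa
dunite: 3340 kg/m³ × 9.81 m/s² × 26770 m = 8.771×10^8 Pa = 0.8771 GPa
Total = 0.2489 + 0.02139 + 0.8771 = 1.1474 GPa

1.1 GPa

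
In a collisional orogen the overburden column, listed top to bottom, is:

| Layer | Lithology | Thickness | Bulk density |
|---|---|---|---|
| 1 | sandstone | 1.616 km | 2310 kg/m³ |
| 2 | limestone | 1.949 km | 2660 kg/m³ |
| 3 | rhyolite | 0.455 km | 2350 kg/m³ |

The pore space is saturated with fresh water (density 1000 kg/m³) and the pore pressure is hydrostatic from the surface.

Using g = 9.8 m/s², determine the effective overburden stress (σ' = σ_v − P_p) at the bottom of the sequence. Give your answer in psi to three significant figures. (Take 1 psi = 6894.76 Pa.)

Overburden (lithostatic) stress σ_v:
sandstone: 2310 kg/m³ × 9.8 m/s² × 1616 m = 3.658×10^7 Pa = 36.58 MPa
limestone: 2660 kg/m³ × 9.8 m/s² × 1949 m = 5.081×10^7 Pa = 50.81 MPa
rhyolite: 2350 kg/m³ × 9.8 m/s² × 455 m = 1.048×10^7 Pa = 10.48 MPa
Total = 36.58 + 50.81 + 10.48 = 97.868 MPa
Pore pressure P_p = 1000 kg/m³ × 9.8 m/s² × 4020 m = 3.940×10^7 Pa = 39.40 MPa
Effective stress σ' = σ_v − P_p = 97.87 − 39.40 = 58.472 MPa = 8480.7 psi

8480 psi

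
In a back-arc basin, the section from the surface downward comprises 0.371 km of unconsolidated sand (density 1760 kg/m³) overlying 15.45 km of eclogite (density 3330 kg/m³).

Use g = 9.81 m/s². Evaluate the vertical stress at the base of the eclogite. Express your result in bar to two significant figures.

5100 bar

unconsolidated sand: 1760 kg/m³ × 9.81 m/s² × 371 m = 6.406×10^6 Pa = 64.06 bar
eclogite: 3330 kg/m³ × 9.81 m/s² × 15450 m = 5.047×10^8 Pa = 5047 bar
Total = 64.06 + 5047 = 5111.2 bar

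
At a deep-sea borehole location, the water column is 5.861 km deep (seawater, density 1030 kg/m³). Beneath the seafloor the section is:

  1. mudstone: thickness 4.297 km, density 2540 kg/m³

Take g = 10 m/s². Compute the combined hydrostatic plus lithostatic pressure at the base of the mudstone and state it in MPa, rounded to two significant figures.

seawater: 1030 kg/m³ × 10 m/s² × 5861 m = 6.037×10^7 Pa = 60.37 MPa
mudstone: 2540 kg/m³ × 10 m/s² × 4297 m = 1.091×10^8 Pa = 109.1 MPa
Total = 60.37 + 109.1 = 169.51 MPa

170 MPa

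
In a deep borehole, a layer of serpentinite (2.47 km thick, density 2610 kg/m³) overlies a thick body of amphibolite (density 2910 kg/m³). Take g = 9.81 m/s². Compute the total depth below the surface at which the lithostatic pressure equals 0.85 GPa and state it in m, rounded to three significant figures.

Pressure at base of upper layers: 2610×9.81×2470 = 6.324×10^7 Pa = 0.06324 GPa
Remaining pressure to be supplied by amphibolite: 8.500×10^8 − 6.324×10^7 = 7.868×10^8 Pa
Additional depth in amphibolite = 7.868×10^8 Pa / (2910 kg/m³ × 9.81 m/s²) = 27560 m
Total depth = 2470 m + 27560 m = 30030 m

30000 m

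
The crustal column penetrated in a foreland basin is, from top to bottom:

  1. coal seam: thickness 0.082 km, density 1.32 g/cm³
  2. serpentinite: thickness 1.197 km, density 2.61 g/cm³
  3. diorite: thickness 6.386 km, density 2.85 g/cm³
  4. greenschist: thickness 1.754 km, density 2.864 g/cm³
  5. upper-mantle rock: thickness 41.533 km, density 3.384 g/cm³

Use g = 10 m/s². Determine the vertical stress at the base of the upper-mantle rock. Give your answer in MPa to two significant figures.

1700 MPa

coal seam: 1320 kg/m³ × 10 m/s² × 82 m = 1.082×10^6 Pa = 1.082 MPa
serpentinite: 2610 kg/m³ × 10 m/s² × 1197 m = 3.124×10^7 Pa = 31.24 MPa
diorite: 2850 kg/m³ × 10 m/s² × 6386 m = 1.820×10^8 Pa = 182.0 MPa
greenschist: 2864 kg/m³ × 10 m/s² × 1754 m = 5.023×10^7 Pa = 50.23 MPa
upper-mantle rock: 3384 kg/m³ × 10 m/s² × 41533 m = 1.405×10^9 Pa = 1405 MPa
Total = 1.082 + 31.24 + 182.0 + 50.23 + 1405 = 1670.0 MPa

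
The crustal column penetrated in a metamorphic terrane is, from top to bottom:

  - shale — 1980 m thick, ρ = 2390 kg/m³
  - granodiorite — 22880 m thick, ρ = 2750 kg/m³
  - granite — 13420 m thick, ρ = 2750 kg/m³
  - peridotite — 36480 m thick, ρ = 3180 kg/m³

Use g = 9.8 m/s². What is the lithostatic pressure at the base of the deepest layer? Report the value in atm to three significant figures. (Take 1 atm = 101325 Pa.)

21300 atm

shale: 2390 kg/m³ × 9.8 m/s² × 1980 m = 4.638×10^7 Pa = 457.7 atm
granodiorite: 2750 kg/m³ × 9.8 m/s² × 22880 m = 6.166×10^8 Pa = 6086 atm
granite: 2750 kg/m³ × 9.8 m/s² × 13420 m = 3.617×10^8 Pa = 3569 atm
peridotite: 3180 kg/m³ × 9.8 m/s² × 36480 m = 1.137×10^9 Pa = 11220 atm
Total = 457.7 + 6086 + 3569 + 11220 = 21333 atm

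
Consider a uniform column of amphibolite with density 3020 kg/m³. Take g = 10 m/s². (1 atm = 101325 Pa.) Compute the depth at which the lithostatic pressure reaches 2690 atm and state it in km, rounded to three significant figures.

9.03 km

h = P/(ρg) = 2690 atm / (3020 kg/m³ × 10 m/s²) = 2.726×10^8 Pa / 30200 Pa/m = 9025.3 m
= 9.0253 km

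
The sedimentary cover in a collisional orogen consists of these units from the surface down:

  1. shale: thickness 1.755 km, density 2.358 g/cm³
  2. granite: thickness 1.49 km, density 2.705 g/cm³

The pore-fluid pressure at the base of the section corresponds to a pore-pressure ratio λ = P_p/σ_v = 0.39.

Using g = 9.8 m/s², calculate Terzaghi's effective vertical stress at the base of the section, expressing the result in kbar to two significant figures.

Overburden (lithostatic) stress σ_v:
shale: 2358 kg/m³ × 9.8 m/s² × 1755 m = 4.056×10^7 Pa = 40.56 MPa
granite: 2705 kg/m³ × 9.8 m/s² × 1490 m = 3.950×10^7 Pa = 39.50 MPa
Total = 40.56 + 39.50 = 80.054 MPa
Pore pressure P_p = λ·σ_v = 0.39 × 80.05 MPa = 31.22 MPa
Effective stress σ' = σ_v − P_p = 80.05 − 31.22 = 48.833 MPa = 0.48833 kbar

0.49 kbar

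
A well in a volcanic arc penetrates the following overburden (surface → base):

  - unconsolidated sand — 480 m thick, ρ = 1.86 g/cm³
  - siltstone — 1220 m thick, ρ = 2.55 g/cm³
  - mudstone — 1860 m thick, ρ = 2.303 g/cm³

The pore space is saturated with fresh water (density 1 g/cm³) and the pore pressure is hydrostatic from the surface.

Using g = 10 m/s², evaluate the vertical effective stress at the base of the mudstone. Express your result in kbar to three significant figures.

0.473 kbar

Overburden (lithostatic) stress σ_v:
unconsolidated sand: 1860 kg/m³ × 10 m/s² × 480 m = 8.928×10^6 Pa = 8.928 MPa
siltstone: 2550 kg/m³ × 10 m/s² × 1220 m = 3.111×10^7 Pa = 31.11 MPa
mudstone: 2303 kg/m³ × 10 m/s² × 1860 m = 4.284×10^7 Pa = 42.84 MPa
Total = 8.928 + 31.11 + 42.84 = 82.874 MPa
Pore pressure P_p = 1000 kg/m³ × 10 m/s² × 3560 m = 3.560×10^7 Pa = 35.60 MPa
Effective stress σ' = σ_v − P_p = 82.87 − 35.60 = 47.274 MPa = 0.47274 kbar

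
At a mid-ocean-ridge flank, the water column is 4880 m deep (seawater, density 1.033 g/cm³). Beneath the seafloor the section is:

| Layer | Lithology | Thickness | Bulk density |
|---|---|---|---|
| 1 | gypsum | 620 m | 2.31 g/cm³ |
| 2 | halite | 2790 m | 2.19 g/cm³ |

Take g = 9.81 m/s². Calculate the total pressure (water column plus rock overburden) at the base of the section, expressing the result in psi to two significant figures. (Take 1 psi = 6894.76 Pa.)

18000 psi

seawater: 1033 kg/m³ × 9.81 m/s² × 4880 m = 4.945×10^7 Pa = 7172 psi
gypsum: 2310 kg/m³ × 9.81 m/s² × 620 m = 1.405×10^7 Pa = 2038 psi
halite: 2190 kg/m³ × 9.81 m/s² × 2790 m = 5.994×10^7 Pa = 8694 psi
Total = 7172 + 2038 + 8694 = 17904 psi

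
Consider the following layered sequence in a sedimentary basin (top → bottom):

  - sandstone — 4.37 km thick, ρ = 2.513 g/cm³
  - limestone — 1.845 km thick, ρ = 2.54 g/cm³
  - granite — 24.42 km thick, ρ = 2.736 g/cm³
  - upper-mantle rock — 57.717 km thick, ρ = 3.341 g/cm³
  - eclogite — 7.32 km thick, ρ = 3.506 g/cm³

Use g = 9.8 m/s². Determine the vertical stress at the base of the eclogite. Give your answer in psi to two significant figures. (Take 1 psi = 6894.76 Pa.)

sandstone: 2513 kg/m³ × 9.8 m/s² × 4370 m = 1.076×10^8 Pa = 15609 psi
limestone: 2540 kg/m³ × 9.8 m/s² × 1845 m = 4.593×10^7 Pa = 6661 psi
granite: 2736 kg/m³ × 9.8 m/s² × 24420 m = 6.548×10^8 Pa = 94966 psi
upper-mantle rock: 3341 kg/m³ × 9.8 m/s² × 57717 m = 1.890×10^9 Pa = 2.741×10^5 psi
eclogite: 3506 kg/m³ × 9.8 m/s² × 7320 m = 2.515×10^8 Pa = 36478 psi
Total = 15609 + 6661 + 94966 + 2.741×10^5 + 36478 = 4.2780×10^5 psi

430000 psi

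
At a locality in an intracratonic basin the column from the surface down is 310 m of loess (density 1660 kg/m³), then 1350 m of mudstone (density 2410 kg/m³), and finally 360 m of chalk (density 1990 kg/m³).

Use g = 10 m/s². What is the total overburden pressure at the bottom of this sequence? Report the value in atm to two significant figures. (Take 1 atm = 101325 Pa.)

loess: 1660 kg/m³ × 10 m/s² × 310 m = 5.146×10^6 Pa = 50.79 atm
mudstone: 2410 kg/m³ × 10 m/s² × 1350 m = 3.253×10^7 Pa = 321.1 atm
chalk: 1990 kg/m³ × 10 m/s² × 360 m = 7.164×10^6 Pa = 70.70 atm
Total = 50.79 + 321.1 + 70.70 = 442.59 atm

440 atm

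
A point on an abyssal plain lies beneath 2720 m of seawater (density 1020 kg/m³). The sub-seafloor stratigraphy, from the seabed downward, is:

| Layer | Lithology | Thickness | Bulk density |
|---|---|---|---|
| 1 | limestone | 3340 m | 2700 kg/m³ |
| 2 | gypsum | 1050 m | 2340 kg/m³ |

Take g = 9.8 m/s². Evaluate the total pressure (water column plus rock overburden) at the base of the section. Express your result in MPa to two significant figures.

140 MPa

seawater: 1020 kg/m³ × 9.8 m/s² × 2720 m = 2.719×10^7 Pa = 27.19 MPa
limestone: 2700 kg/m³ × 9.8 m/s² × 3340 m = 8.838×10^7 Pa = 88.38 MPa
gypsum: 2340 kg/m³ × 9.8 m/s² × 1050 m = 2.408×10^7 Pa = 24.08 MPa
Total = 27.19 + 88.38 + 24.08 = 139.64 MPa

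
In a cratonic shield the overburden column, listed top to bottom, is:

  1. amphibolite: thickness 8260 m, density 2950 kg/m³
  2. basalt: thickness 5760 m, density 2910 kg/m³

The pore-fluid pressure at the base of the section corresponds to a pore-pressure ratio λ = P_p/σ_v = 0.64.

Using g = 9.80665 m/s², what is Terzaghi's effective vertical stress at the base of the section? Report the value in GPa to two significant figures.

Overburden (lithostatic) stress σ_v:
amphibolite: 2950 kg/m³ × 9.80665 m/s² × 8260 m = 2.390×10^8 Pa = 239.0 MPa
basalt: 2910 kg/m³ × 9.80665 m/s² × 5760 m = 1.644×10^8 Pa = 164.4 MPa
Total = 239.0 + 164.4 = 403.33 MPa
Pore pressure P_p = λ·σ_v = 0.64 × 403.3 MPa = 258.1 MPa
Effective stress σ' = σ_v − P_p = 403.3 − 258.1 = 145.20 MPa = 0.14520 GPa

0.15 GPa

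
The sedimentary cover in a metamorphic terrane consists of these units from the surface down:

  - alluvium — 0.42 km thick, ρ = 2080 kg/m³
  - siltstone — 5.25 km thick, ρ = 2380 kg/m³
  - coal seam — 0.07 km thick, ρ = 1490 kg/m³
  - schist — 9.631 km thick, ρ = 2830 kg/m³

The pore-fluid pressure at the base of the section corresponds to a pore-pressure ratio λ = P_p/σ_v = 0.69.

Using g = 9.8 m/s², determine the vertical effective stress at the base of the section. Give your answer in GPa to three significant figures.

0.124 GPa

Overburden (lithostatic) stress σ_v:
alluvium: 2080 kg/m³ × 9.8 m/s² × 420 m = 8.561×10^6 Pa = 8.561 MPa
siltstone: 2380 kg/m³ × 9.8 m/s² × 5250 m = 1.225×10^8 Pa = 122.5 MPa
coal seam: 1490 kg/m³ × 9.8 m/s² × 70 m = 1.022×10^6 Pa = 1.022 MPa
schist: 2830 kg/m³ × 9.8 m/s² × 9631 m = 2.671×10^8 Pa = 267.1 MPa
Total = 8.561 + 122.5 + 1.022 + 267.1 = 399.14 MPa
Pore pressure P_p = λ·σ_v = 0.69 × 399.1 MPa = 275.4 MPa
Effective stress σ' = σ_v − P_p = 399.1 − 275.4 = 123.73 MPa = 0.12373 GPa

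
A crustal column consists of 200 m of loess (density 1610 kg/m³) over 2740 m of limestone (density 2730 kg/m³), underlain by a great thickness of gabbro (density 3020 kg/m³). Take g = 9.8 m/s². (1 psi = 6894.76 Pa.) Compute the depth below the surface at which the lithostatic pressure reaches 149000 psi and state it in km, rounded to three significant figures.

35.1 km

Pressure at base of upper layers: 1610×9.8×200 + 2730×9.8×2740 = 7.646×10^7 Pa = 11090 psi
Remaining pressure to be supplied by gabbro: 1.027×10^9 − 7.646×10^7 = 9.509×10^8 Pa
Additional depth in gabbro = 9.509×10^8 Pa / (3020 kg/m³ × 9.8 m/s²) = 32128 m
Total depth = 2940 m + 32128 m = 35068 m
= 35.068 km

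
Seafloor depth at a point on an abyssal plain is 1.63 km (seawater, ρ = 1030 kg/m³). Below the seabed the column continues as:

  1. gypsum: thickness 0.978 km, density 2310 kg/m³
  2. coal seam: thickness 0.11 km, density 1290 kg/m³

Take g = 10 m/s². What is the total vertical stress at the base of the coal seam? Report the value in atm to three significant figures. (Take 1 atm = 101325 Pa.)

seawater: 1030 kg/m³ × 10 m/s² × 1630 m = 1.679×10^7 Pa = 165.7 atm
gypsum: 2310 kg/m³ × 10 m/s² × 978 m = 2.259×10^7 Pa = 223.0 atm
coal seam: 1290 kg/m³ × 10 m/s² × 110 m = 1.419×10^6 Pa = 14.00 atm
Total = 165.7 + 223.0 + 14.00 = 402.66 atm

403 atm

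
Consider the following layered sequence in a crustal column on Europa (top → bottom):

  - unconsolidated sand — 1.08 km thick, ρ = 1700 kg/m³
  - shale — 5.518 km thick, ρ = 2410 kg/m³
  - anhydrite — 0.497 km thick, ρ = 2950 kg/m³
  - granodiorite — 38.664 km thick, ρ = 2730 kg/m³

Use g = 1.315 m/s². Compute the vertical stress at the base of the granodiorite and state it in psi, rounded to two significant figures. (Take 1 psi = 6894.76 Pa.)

unconsolidated sand: 1700 kg/m³ × 1.315 m/s² × 1080 m = 2.414×10^6 Pa = 350.2 psi
shale: 2410 kg/m³ × 1.315 m/s² × 5518 m = 1.749×10^7 Pa = 2536 psi
anhydrite: 2950 kg/m³ × 1.315 m/s² × 497 m = 1.928×10^6 Pa = 279.6 psi
granodiorite: 2730 kg/m³ × 1.315 m/s² × 38664 m = 1.388×10^8 Pa = 20132 psi
Total = 350.2 + 2536 + 279.6 + 20132 = 23298 psi

23000 psi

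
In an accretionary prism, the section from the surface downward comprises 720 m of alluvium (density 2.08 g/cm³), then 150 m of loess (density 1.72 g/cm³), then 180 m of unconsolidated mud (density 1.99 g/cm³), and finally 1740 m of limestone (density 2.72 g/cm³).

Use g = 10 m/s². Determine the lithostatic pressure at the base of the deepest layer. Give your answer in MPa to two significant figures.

alluvium: 2080 kg/m³ × 10 m/s² × 720 m = 1.498×10^7 Pa = 14.98 MPa
loess: 1720 kg/m³ × 10 m/s² × 150 m = 2.580×10^6 Pa = 2.580 MPa
unconsolidated mud: 1990 kg/m³ × 10 m/s² × 180 m = 3.582×10^6 Pa = 3.582 MPa
limestone: 2720 kg/m³ × 10 m/s² × 1740 m = 4.733×10^7 Pa = 47.33 MPa
Total = 14.98 + 2.580 + 3.582 + 47.33 = 68.466 MPa

68 MPa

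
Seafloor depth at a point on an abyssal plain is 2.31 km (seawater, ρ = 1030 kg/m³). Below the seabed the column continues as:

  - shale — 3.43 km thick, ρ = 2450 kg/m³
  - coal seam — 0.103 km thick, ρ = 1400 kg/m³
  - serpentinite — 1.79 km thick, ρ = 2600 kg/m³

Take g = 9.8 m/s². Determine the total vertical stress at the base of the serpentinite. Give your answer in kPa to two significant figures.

seawater: 1030 kg/m³ × 9.8 m/s² × 2310 m = 2.332×10^7 Pa = 23317 kPa
shale: 2450 kg/m³ × 9.8 m/s² × 3430 m = 8.235×10^7 Pa = 82354 kPa
coal seam: 1400 kg/m³ × 9.8 m/s² × 103 m = 1.413×10^6 Pa = 1413 kPa
serpentinite: 2600 kg/m³ × 9.8 m/s² × 1790 m = 4.561×10^7 Pa = 45609 kPa
Total = 23317 + 82354 + 1413 + 45609 = 1.5269×10^5 kPa

150000 kPa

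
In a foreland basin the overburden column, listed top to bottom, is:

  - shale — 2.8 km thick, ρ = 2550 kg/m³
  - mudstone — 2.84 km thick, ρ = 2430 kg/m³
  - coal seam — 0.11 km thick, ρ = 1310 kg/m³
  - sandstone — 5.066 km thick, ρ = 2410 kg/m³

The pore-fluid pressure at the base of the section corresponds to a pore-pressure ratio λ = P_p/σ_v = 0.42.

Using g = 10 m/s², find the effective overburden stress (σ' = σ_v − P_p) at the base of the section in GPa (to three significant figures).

Overburden (lithostatic) stress σ_v:
shale: 2550 kg/m³ × 10 m/s² × 2800 m = 7.140×10^7 Pa = 71.40 MPa
mudstone: 2430 kg/m³ × 10 m/s² × 2840 m = 6.901×10^7 Pa = 69.01 MPa
coal seam: 1310 kg/m³ × 10 m/s² × 110 m = 1.441×10^6 Pa = 1.441 MPa
sandstone: 2410 kg/m³ × 10 m/s² × 5066 m = 1.221×10^8 Pa = 122.1 MPa
Total = 71.40 + 69.01 + 1.441 + 122.1 = 263.94 MPa
Pore pressure P_p = λ·σ_v = 0.42 × 263.9 MPa = 110.9 MPa
Effective stress σ' = σ_v − P_p = 263.9 − 110.9 = 153.09 MPa = 0.15309 GPa

0.153 GPa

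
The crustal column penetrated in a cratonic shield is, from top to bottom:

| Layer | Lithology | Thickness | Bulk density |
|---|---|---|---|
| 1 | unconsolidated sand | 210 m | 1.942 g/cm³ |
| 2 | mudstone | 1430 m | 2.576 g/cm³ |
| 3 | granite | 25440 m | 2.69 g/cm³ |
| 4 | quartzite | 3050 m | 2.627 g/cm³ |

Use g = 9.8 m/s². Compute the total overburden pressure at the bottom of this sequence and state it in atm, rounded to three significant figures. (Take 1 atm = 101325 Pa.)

7790 atm

unconsolidated sand: 1942 kg/m³ × 9.8 m/s² × 210 m = 3.997×10^6 Pa = 39.44 atm
mudstone: 2576 kg/m³ × 9.8 m/s² × 1430 m = 3.610×10^7 Pa = 356.3 atm
granite: 2690 kg/m³ × 9.8 m/s² × 25440 m = 6.706×10^8 Pa = 6619 atm
quartzite: 2627 kg/m³ × 9.8 m/s² × 3050 m = 7.852×10^7 Pa = 774.9 atm
Total = 39.44 + 356.3 + 6619 + 774.9 = 7789.5 atm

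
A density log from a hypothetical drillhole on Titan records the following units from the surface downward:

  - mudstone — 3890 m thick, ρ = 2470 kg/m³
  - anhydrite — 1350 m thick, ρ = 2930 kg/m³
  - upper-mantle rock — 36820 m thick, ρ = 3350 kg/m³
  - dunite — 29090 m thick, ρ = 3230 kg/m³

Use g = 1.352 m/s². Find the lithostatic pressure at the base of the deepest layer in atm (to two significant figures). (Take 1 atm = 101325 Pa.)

3100 atm

mudstone: 2470 kg/m³ × 1.352 m/s² × 3890 m = 1.299×10^7 Pa = 128.2 atm
anhydrite: 2930 kg/m³ × 1.352 m/s² × 1350 m = 5.348×10^6 Pa = 52.78 atm
upper-mantle rock: 3350 kg/m³ × 1.352 m/s² × 36820 m = 1.668×10^8 Pa = 1646 atm
dunite: 3230 kg/m³ × 1.352 m/s² × 29090 m = 1.270×10^8 Pa = 1254 atm
Total = 128.2 + 52.78 + 1646 + 1254 = 3080.6 atm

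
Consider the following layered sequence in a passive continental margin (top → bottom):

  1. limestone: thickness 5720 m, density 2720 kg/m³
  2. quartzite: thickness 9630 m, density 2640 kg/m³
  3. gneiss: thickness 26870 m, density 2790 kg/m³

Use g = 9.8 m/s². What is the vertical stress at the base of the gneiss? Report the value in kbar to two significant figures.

11 kbar

limestone: 2720 kg/m³ × 9.8 m/s² × 5720 m = 1.525×10^8 Pa = 1.525 kbar
quartzite: 2640 kg/m³ × 9.8 m/s² × 9630 m = 2.491×10^8 Pa = 2.491 kbar
gneiss: 2790 kg/m³ × 9.8 m/s² × 26870 m = 7.347×10^8 Pa = 7.347 kbar
Total = 1.525 + 2.491 + 7.347 = 11.363 kbar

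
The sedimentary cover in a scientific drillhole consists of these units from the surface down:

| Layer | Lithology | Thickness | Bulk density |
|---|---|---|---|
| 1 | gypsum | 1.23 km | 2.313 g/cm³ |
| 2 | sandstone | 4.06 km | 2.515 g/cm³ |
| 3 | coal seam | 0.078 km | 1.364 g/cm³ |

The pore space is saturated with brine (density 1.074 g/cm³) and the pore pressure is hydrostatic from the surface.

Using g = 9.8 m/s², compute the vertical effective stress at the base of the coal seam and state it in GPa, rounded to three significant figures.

Overburden (lithostatic) stress σ_v:
gypsum: 2313 kg/m³ × 9.8 m/s² × 1230 m = 2.788×10^7 Pa = 27.88 MPa
sandstone: 2515 kg/m³ × 9.8 m/s² × 4060 m = 1.001×10^8 Pa = 100.1 MPa
coal seam: 1364 kg/m³ × 9.8 m/s² × 78 m = 1.043×10^6 Pa = 1.043 MPa
Total = 27.88 + 100.1 + 1.043 = 128.99 MPa
Pore pressure P_p = 1074 kg/m³ × 9.8 m/s² × 5368 m = 5.650×10^7 Pa = 56.50 MPa
Effective stress σ' = σ_v − P_p = 129.0 − 56.50 = 72.491 MPa = 0.072491 GPa

0.0725 GPa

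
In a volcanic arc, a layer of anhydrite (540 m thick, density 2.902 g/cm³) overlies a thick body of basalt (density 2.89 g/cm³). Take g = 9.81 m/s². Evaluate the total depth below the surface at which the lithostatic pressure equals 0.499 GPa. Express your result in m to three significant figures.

Pressure at base of upper layers: 2902×9.81×540 = 1.537×10^7 Pa = 0.01537 GPa
Remaining pressure to be supplied by basalt: 4.990×10^8 − 1.537×10^7 = 4.836×10^8 Pa
Additional depth in basalt = 4.836×10^8 Pa / (2890 kg/m³ × 9.81 m/s²) = 17059 m
Total depth = 540 m + 17059 m = 17599 m

17600 m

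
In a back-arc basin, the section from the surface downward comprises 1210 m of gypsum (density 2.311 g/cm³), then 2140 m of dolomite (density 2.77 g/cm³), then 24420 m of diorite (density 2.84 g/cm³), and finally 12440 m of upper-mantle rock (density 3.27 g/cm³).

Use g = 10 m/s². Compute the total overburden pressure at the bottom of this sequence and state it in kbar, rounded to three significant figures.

gypsum: 2311 kg/m³ × 10 m/s² × 1210 m = 2.796×10^7 Pa = 0.2796 kbar
dolomite: 2770 kg/m³ × 10 m/s² × 2140 m = 5.928×10^7 Pa = 0.5928 kbar
diorite: 2840 kg/m³ × 10 m/s² × 24420 m = 6.935×10^8 Pa = 6.935 kbar
upper-mantle rock: 3270 kg/m³ × 10 m/s² × 12440 m = 4.068×10^8 Pa = 4.068 kbar
Total = 0.2796 + 0.5928 + 6.935 + 4.068 = 11.876 kbar

11.9 kbar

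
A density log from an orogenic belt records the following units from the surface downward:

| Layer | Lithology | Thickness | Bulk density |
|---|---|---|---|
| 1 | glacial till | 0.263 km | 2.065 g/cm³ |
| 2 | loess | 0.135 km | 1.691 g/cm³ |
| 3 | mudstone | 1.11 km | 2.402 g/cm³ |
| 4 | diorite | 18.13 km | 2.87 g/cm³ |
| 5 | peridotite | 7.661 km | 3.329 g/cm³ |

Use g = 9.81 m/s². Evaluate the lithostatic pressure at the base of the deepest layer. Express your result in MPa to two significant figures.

790 MPa

glacial till: 2065 kg/m³ × 9.81 m/s² × 263 m = 5.328×10^6 Pa = 5.328 MPa
loess: 1691 kg/m³ × 9.81 m/s² × 135 m = 2.239×10^6 Pa = 2.239 MPa
mudstone: 2402 kg/m³ × 9.81 m/s² × 1110 m = 2.616×10^7 Pa = 26.16 MPa
diorite: 2870 kg/m³ × 9.81 m/s² × 18130 m = 5.104×10^8 Pa = 510.4 MPa
peridotite: 3329 kg/m³ × 9.81 m/s² × 7661 m = 2.502×10^8 Pa = 250.2 MPa
Total = 5.328 + 2.239 + 26.16 + 510.4 + 250.2 = 794.36 MPa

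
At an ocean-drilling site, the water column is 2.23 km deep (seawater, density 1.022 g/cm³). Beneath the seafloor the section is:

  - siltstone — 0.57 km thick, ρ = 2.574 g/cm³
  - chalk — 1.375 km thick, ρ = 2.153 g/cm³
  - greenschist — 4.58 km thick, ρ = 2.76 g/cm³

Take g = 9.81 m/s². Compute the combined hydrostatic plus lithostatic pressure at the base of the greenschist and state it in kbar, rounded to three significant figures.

seawater: 1022 kg/m³ × 9.81 m/s² × 2230 m = 2.236×10^7 Pa = 0.2236 kbar
siltstone: 2574 kg/m³ × 9.81 m/s² × 570 m = 1.439×10^7 Pa = 0.1439 kbar
chalk: 2153 kg/m³ × 9.81 m/s² × 1375 m = 2.904×10^7 Pa = 0.2904 kbar
greenschist: 2760 kg/m³ × 9.81 m/s² × 4580 m = 1.240×10^8 Pa = 1.240 kbar
Total = 0.2236 + 0.1439 + 0.2904 + 1.240 = 1.8980 kbar

1.90 kbar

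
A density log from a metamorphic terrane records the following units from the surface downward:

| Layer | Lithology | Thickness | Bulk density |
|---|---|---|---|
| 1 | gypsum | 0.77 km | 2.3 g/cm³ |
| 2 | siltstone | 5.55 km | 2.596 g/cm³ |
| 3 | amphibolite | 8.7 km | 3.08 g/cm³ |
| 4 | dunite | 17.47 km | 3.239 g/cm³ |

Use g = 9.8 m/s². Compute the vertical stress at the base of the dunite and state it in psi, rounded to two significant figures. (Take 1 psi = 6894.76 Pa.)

gypsum: 2300 kg/m³ × 9.8 m/s² × 770 m = 1.736×10^7 Pa = 2517 psi
siltstone: 2596 kg/m³ × 9.8 m/s² × 5550 m = 1.412×10^8 Pa = 20479 psi
amphibolite: 3080 kg/m³ × 9.8 m/s² × 8700 m = 2.626×10^8 Pa = 38087 psi
dunite: 3239 kg/m³ × 9.8 m/s² × 17470 m = 5.545×10^8 Pa = 80429 psi
Total = 2517 + 20479 + 38087 + 80429 = 1.4151×10^5 psi

140000 psi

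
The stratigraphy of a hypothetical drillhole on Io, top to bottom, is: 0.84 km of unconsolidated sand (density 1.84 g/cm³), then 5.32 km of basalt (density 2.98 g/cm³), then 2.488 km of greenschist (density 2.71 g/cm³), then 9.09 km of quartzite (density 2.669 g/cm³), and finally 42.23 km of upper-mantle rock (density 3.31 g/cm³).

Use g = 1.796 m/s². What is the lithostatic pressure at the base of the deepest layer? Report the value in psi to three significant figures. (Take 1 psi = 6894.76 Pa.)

unconsolidated sand: 1840 kg/m³ × 1.796 m/s² × 840 m = 2.776×10^6 Pa = 402.6 psi
basalt: 2980 kg/m³ × 1.796 m/s² × 5320 m = 2.847×10^7 Pa = 4130 psi
greenschist: 2710 kg/m³ × 1.796 m/s² × 2488 m = 1.211×10^7 Pa = 1756 psi
quartzite: 2669 kg/m³ × 1.796 m/s² × 9090 m = 4.357×10^7 Pa = 6320 psi
upper-mantle rock: 3310 kg/m³ × 1.796 m/s² × 42230 m = 2.510×10^8 Pa = 36411 psi
Total = 402.6 + 4130 + 1756 + 6320 + 36411 = 49020 psi

49000 psi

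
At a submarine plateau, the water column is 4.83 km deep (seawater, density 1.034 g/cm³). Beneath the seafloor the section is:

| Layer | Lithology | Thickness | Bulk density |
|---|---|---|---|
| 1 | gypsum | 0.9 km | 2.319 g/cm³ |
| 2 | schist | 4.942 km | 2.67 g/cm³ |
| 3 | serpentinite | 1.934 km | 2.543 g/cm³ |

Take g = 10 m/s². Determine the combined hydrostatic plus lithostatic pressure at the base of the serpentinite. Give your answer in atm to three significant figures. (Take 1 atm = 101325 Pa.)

2490 atm

seawater: 1034 kg/m³ × 10 m/s² × 4830 m = 4.994×10^7 Pa = 492.9 atm
gypsum: 2319 kg/m³ × 10 m/s² × 900 m = 2.087×10^7 Pa = 206.0 atm
schist: 2670 kg/m³ × 10 m/s² × 4942 m = 1.320×10^8 Pa = 1302 atm
serpentinite: 2543 kg/m³ × 10 m/s² × 1934 m = 4.918×10^7 Pa = 485.4 atm
Total = 492.9 + 206.0 + 1302 + 485.4 = 2486.5 atm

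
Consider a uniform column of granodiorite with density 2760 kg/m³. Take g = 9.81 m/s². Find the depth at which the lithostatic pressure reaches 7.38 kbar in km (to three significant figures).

h = P/(ρg) = 7.38 kbar / (2760 kg/m³ × 9.81 m/s²) = 7.380×10^8 Pa / 27076 Pa/m = 27257 m
= 27.257 km

27.3 km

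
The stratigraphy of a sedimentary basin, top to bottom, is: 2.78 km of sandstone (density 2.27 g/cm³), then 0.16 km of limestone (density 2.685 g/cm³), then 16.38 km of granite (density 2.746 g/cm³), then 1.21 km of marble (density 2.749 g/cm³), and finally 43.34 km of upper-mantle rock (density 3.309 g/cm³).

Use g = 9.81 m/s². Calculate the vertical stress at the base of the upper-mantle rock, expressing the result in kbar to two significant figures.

sandstone: 2270 kg/m³ × 9.81 m/s² × 2780 m = 6.191×10^7 Pa = 0.6191 kbar
limestone: 2685 kg/m³ × 9.81 m/s² × 160 m = 4.214×10^6 Pa = 0.04214 kbar
granite: 2746 kg/m³ × 9.81 m/s² × 16380 m = 4.412×10^8 Pa = 4.412 kbar
marble: 2749 kg/m³ × 9.81 m/s² × 1210 m = 3.263×10^7 Pa = 0.3263 kbar
upper-mantle rock: 3309 kg/m³ × 9.81 m/s² × 43340 m = 1.407×10^9 Pa = 14.07 kbar
Total = 0.6191 + 0.04214 + 4.412 + 0.3263 + 14.07 = 19.469 kbar

19 kbar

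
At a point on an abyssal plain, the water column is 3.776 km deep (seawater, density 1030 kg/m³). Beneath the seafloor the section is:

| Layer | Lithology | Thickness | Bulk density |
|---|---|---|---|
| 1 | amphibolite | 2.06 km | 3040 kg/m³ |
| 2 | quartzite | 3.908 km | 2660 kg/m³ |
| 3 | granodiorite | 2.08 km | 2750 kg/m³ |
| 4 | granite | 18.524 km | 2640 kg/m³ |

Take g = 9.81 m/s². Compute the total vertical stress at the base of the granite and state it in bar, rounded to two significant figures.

seawater: 1030 kg/m³ × 9.81 m/s² × 3776 m = 3.815×10^7 Pa = 381.5 bar
amphibolite: 3040 kg/m³ × 9.81 m/s² × 2060 m = 6.143×10^7 Pa = 614.3 bar
quartzite: 2660 kg/m³ × 9.81 m/s² × 3908 m = 1.020×10^8 Pa = 1020 bar
granodiorite: 2750 kg/m³ × 9.81 m/s² × 2080 m = 5.611×10^7 Pa = 561.1 bar
granite: 2640 kg/m³ × 9.81 m/s² × 18524 m = 4.797×10^8 Pa = 4797 bar
Total = 381.5 + 614.3 + 1020 + 561.1 + 4797 = 7374.2 bar

7400 bar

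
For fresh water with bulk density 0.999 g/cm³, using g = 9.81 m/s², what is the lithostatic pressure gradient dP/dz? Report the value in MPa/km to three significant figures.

9.80 MPa/km

dP/dz = ρg = 999 kg/m³ × 9.81 m/s² = 9800.2 Pa/m
= 9800.2 Pa/m × (1 MPa/km / 1000.0 Pa/m) = 9.8002 MPa/km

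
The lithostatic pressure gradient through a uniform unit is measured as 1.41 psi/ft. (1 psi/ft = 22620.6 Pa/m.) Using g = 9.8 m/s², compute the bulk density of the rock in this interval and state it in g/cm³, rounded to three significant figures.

3.25 g/cm³

ρ = (dP/dz)/g = 1.41 psi/ft / 9.8 m/s² = 31895 Pa/m / 9.8 m/s² = 3254.6 kg/m³
= 3.255 g/cm³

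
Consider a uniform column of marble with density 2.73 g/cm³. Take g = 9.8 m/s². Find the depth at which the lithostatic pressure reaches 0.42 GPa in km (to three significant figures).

h = P/(ρg) = 0.42 GPa / (2730 kg/m³ × 9.8 m/s²) = 4.200×10^8 Pa / 26754 Pa/m = 15699 m
= 15.699 km

15.7 km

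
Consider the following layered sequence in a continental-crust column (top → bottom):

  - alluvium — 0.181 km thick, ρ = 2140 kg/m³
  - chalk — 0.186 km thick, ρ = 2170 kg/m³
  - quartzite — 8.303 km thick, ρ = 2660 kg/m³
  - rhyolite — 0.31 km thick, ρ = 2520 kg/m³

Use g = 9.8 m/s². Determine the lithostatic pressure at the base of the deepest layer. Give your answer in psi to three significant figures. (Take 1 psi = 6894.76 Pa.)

33600 psi

alluvium: 2140 kg/m³ × 9.8 m/s² × 181 m = 3.796×10^6 Pa = 550.6 psi
chalk: 2170 kg/m³ × 9.8 m/s² × 186 m = 3.955×10^6 Pa = 573.7 psi
quartzite: 2660 kg/m³ × 9.8 m/s² × 8303 m = 2.164×10^8 Pa = 31392 psi
rhyolite: 2520 kg/m³ × 9.8 m/s² × 310 m = 7.656×10^6 Pa = 1110 psi
Total = 550.6 + 573.7 + 31392 + 1110 = 33627 psi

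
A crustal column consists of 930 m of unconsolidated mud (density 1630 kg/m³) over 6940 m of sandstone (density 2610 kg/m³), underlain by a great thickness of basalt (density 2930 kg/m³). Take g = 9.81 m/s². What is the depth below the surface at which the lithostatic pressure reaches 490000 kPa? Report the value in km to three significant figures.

18.2 km

Pressure at base of upper layers: 1630×9.81×930 + 2610×9.81×6940 = 1.926×10^8 Pa = 1.926×10^5 kPa
Remaining pressure to be supplied by basalt: 4.900×10^8 − 1.926×10^8 = 2.974×10^8 Pa
Additional depth in basalt = 2.974×10^8 Pa / (2930 kg/m³ × 9.81 m/s²) = 10348 m
Total depth = 7870 m + 10348 m = 18218 m
= 18.218 km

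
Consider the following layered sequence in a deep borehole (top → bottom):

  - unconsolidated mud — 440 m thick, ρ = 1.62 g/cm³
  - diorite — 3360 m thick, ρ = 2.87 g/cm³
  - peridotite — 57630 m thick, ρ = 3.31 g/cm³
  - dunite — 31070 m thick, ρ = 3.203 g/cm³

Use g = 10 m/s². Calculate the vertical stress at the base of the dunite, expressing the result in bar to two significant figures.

unconsolidated mud: 1620 kg/m³ × 10 m/s² × 440 m = 7.128×10^6 Pa = 71.28 bar
diorite: 2870 kg/m³ × 10 m/s² × 3360 m = 9.643×10^7 Pa = 964.3 bar
peridotite: 3310 kg/m³ × 10 m/s² × 57630 m = 1.908×10^9 Pa = 19076 bar
dunite: 3203 kg/m³ × 10 m/s² × 31070 m = 9.952×10^8 Pa = 9952 bar
Total = 71.28 + 964.3 + 19076 + 9952 = 30063 bar

30000 bar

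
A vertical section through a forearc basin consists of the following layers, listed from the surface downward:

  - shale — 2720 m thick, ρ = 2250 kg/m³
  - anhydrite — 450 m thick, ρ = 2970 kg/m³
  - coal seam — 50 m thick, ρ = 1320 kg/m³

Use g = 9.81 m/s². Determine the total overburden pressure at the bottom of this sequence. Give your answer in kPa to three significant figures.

73800 kPa

shale: 2250 kg/m³ × 9.81 m/s² × 2720 m = 6.004×10^7 Pa = 60037 kPa
anhydrite: 2970 kg/m³ × 9.81 m/s² × 450 m = 1.311×10^7 Pa = 13111 kPa
coal seam: 1320 kg/m³ × 9.81 m/s² × 50 m = 6.475×10^5 Pa = 647.5 kPa
Total = 60037 + 13111 + 647.5 = 73796 kPa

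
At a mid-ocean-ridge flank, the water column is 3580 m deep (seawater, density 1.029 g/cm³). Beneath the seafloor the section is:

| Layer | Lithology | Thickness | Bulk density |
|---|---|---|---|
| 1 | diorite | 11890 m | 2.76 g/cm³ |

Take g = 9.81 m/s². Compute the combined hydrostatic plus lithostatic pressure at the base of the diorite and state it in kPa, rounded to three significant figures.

seawater: 1029 kg/m³ × 9.81 m/s² × 3580 m = 3.614×10^7 Pa = 36138 kPa
diorite: 2760 kg/m³ × 9.81 m/s² × 11890 m = 3.219×10^8 Pa = 3.219×10^5 kPa
Total = 36138 + 3.219×10^5 = 3.5807×10^5 kPa

358000 kPa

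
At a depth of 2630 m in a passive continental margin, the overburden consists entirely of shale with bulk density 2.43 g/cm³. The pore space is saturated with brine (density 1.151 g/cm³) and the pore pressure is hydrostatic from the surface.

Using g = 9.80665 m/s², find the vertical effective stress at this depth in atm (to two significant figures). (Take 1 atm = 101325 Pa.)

330 atm

Overburden (lithostatic) stress σ_v:
shale: 2430 kg/m³ × 9.80665 m/s² × 2630 m = 6.267×10^7 Pa = 62.67 MPa
Pore pressure P_p = 1151 kg/m³ × 9.80665 m/s² × 2630 m = 2.969×10^7 Pa = 29.69 MPa
Effective stress σ' = σ_v − P_p = 62.67 − 29.69 = 32.987 MPa = 325.56 atm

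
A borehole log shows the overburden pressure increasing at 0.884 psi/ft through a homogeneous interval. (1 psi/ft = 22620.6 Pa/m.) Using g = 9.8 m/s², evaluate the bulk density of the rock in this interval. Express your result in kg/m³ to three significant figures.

ρ = (dP/dz)/g = 0.884 psi/ft / 9.8 m/s² = 19997 Pa/m / 9.8 m/s² = 2040.5 kg/m³

2040 kg/m³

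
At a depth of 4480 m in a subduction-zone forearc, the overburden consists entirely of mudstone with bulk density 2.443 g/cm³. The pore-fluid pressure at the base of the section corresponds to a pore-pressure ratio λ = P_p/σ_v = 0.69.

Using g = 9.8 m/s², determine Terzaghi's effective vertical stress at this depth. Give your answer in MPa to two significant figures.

33 MPa

Overburden (lithostatic) stress σ_v:
mudstone: 2443 kg/m³ × 9.8 m/s² × 4480 m = 1.073×10^8 Pa = 107.3 MPa
Pore pressure P_p = λ·σ_v = 0.69 × 107.3 MPa = 74.01 MPa
Effective stress σ' = σ_v − P_p = 107.3 − 74.01 = 33.250 MPa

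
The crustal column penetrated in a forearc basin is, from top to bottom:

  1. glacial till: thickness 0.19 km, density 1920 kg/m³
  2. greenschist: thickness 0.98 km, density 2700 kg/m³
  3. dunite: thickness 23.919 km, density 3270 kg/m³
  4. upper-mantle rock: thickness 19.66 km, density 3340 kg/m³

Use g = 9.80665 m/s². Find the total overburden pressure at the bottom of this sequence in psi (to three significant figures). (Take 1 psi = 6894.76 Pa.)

209000 psi

glacial till: 1920 kg/m³ × 9.80665 m/s² × 190 m = 3.577×10^6 Pa = 518.9 psi
greenschist: 2700 kg/m³ × 9.80665 m/s² × 980 m = 2.595×10^7 Pa = 3763 psi
dunite: 3270 kg/m³ × 9.80665 m/s² × 23919 m = 7.670×10^8 Pa = 1.112×10^5 psi
upper-mantle rock: 3340 kg/m³ × 9.80665 m/s² × 19660 m = 6.439×10^8 Pa = 93397 psi
Total = 518.9 + 3763 + 1.112×10^5 + 93397 = 2.0893×10^5 psi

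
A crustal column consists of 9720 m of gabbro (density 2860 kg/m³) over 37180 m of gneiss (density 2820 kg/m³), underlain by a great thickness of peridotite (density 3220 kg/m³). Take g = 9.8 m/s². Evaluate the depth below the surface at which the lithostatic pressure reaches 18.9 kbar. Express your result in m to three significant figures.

65600 m

Pressure at base of upper layers: 2860×9.8×9720 + 2820×9.8×37180 = 1.300×10^9 Pa = 13.00 kbar
Remaining pressure to be supplied by peridotite: 1.890×10^9 − 1.300×10^9 = 5.901×10^8 Pa
Additional depth in peridotite = 5.901×10^8 Pa / (3220 kg/m³ × 9.8 m/s²) = 18699 m
Total depth = 46900 m + 18699 m = 65599 m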